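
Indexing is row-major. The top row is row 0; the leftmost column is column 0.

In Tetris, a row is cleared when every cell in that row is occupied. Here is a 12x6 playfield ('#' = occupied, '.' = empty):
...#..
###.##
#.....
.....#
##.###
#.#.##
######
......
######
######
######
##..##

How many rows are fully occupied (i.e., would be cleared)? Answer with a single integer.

Answer: 4

Derivation:
Check each row:
  row 0: 5 empty cells -> not full
  row 1: 1 empty cell -> not full
  row 2: 5 empty cells -> not full
  row 3: 5 empty cells -> not full
  row 4: 1 empty cell -> not full
  row 5: 2 empty cells -> not full
  row 6: 0 empty cells -> FULL (clear)
  row 7: 6 empty cells -> not full
  row 8: 0 empty cells -> FULL (clear)
  row 9: 0 empty cells -> FULL (clear)
  row 10: 0 empty cells -> FULL (clear)
  row 11: 2 empty cells -> not full
Total rows cleared: 4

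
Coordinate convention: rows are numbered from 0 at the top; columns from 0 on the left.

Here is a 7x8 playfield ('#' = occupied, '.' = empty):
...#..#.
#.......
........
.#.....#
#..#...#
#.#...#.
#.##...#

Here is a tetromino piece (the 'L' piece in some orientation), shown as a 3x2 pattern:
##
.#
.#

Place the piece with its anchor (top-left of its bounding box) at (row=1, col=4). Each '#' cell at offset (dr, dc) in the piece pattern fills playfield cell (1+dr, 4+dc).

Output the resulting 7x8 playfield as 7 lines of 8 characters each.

Fill (1+0,4+0) = (1,4)
Fill (1+0,4+1) = (1,5)
Fill (1+1,4+1) = (2,5)
Fill (1+2,4+1) = (3,5)

Answer: ...#..#.
#...##..
.....#..
.#...#.#
#..#...#
#.#...#.
#.##...#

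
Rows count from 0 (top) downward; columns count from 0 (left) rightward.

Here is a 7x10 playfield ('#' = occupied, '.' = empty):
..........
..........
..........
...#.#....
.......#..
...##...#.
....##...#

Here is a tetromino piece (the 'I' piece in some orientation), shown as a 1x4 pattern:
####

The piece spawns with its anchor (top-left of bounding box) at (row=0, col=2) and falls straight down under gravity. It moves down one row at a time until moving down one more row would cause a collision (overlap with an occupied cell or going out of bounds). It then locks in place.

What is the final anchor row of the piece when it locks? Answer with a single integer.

Spawn at (row=0, col=2). Try each row:
  row 0: fits
  row 1: fits
  row 2: fits
  row 3: blocked -> lock at row 2

Answer: 2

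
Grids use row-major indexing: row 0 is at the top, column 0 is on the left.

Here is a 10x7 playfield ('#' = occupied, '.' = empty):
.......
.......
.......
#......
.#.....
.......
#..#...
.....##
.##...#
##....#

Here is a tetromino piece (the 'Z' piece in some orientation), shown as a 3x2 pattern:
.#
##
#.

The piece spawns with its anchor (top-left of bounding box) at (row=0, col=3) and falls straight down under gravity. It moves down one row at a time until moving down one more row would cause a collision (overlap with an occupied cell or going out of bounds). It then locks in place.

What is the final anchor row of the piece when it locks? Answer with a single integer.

Spawn at (row=0, col=3). Try each row:
  row 0: fits
  row 1: fits
  row 2: fits
  row 3: fits
  row 4: blocked -> lock at row 3

Answer: 3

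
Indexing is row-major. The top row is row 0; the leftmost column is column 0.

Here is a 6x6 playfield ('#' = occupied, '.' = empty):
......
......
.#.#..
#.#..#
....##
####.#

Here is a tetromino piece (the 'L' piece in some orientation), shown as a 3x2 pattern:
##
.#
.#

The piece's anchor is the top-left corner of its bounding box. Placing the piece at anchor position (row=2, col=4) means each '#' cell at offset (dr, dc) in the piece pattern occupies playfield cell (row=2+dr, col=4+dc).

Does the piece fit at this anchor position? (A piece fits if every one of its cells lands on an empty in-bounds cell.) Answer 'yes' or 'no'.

Answer: no

Derivation:
Check each piece cell at anchor (2, 4):
  offset (0,0) -> (2,4): empty -> OK
  offset (0,1) -> (2,5): empty -> OK
  offset (1,1) -> (3,5): occupied ('#') -> FAIL
  offset (2,1) -> (4,5): occupied ('#') -> FAIL
All cells valid: no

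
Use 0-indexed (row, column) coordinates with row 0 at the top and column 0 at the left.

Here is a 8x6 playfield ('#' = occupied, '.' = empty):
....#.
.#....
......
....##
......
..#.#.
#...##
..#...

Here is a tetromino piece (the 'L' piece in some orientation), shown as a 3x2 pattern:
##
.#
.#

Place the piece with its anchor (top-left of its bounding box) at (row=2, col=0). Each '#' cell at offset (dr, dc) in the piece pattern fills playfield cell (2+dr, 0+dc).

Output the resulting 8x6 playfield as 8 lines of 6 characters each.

Fill (2+0,0+0) = (2,0)
Fill (2+0,0+1) = (2,1)
Fill (2+1,0+1) = (3,1)
Fill (2+2,0+1) = (4,1)

Answer: ....#.
.#....
##....
.#..##
.#....
..#.#.
#...##
..#...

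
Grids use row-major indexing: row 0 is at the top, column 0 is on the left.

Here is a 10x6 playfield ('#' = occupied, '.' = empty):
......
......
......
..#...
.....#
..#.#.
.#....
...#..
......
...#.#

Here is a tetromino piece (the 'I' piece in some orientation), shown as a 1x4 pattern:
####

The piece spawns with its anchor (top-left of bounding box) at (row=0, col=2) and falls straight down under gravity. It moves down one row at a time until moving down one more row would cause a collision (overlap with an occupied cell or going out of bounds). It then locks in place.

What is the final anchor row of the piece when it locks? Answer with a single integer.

Answer: 2

Derivation:
Spawn at (row=0, col=2). Try each row:
  row 0: fits
  row 1: fits
  row 2: fits
  row 3: blocked -> lock at row 2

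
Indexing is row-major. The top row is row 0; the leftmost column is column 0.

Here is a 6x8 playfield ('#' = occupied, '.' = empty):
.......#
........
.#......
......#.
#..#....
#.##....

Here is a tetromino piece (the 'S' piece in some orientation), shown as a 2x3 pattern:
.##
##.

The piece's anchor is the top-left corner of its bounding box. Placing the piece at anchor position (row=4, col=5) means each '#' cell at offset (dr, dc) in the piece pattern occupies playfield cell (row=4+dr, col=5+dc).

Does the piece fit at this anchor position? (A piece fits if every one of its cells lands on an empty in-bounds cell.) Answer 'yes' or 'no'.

Check each piece cell at anchor (4, 5):
  offset (0,1) -> (4,6): empty -> OK
  offset (0,2) -> (4,7): empty -> OK
  offset (1,0) -> (5,5): empty -> OK
  offset (1,1) -> (5,6): empty -> OK
All cells valid: yes

Answer: yes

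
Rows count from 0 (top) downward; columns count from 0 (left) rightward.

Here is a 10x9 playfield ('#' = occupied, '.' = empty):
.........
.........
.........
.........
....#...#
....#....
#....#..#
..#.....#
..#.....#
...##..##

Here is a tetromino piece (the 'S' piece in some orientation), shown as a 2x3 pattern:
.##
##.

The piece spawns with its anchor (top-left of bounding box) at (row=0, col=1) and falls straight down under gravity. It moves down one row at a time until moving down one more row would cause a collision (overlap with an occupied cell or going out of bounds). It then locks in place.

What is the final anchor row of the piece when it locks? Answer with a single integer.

Answer: 5

Derivation:
Spawn at (row=0, col=1). Try each row:
  row 0: fits
  row 1: fits
  row 2: fits
  row 3: fits
  row 4: fits
  row 5: fits
  row 6: blocked -> lock at row 5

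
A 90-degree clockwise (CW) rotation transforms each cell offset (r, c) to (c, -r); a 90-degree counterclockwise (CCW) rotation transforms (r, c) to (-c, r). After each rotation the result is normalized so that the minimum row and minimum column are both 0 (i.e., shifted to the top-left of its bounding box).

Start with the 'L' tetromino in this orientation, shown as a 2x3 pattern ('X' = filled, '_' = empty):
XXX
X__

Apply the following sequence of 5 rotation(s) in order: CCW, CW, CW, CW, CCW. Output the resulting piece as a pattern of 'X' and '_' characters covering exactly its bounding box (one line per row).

Start:
XXX
X__
After rotation 1 (CCW):
X_
X_
XX
After rotation 2 (CW):
XXX
X__
After rotation 3 (CW):
XX
_X
_X
After rotation 4 (CW):
__X
XXX
After rotation 5 (CCW):
XX
_X
_X

Answer: XX
_X
_X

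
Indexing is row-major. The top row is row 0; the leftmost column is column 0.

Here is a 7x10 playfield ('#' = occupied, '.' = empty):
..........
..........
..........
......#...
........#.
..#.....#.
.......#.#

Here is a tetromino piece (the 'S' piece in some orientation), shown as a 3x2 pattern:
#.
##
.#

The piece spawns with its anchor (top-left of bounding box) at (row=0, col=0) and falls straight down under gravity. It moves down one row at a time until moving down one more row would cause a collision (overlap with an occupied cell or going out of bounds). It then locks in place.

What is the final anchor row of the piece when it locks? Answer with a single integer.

Spawn at (row=0, col=0). Try each row:
  row 0: fits
  row 1: fits
  row 2: fits
  row 3: fits
  row 4: fits
  row 5: blocked -> lock at row 4

Answer: 4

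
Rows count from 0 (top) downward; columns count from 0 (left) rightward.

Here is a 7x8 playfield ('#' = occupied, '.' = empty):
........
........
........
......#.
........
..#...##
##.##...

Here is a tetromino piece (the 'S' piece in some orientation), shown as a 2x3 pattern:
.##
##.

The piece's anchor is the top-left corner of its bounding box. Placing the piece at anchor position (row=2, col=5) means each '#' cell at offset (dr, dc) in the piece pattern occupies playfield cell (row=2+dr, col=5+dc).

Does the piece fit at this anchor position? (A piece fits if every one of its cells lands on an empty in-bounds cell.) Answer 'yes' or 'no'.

Check each piece cell at anchor (2, 5):
  offset (0,1) -> (2,6): empty -> OK
  offset (0,2) -> (2,7): empty -> OK
  offset (1,0) -> (3,5): empty -> OK
  offset (1,1) -> (3,6): occupied ('#') -> FAIL
All cells valid: no

Answer: no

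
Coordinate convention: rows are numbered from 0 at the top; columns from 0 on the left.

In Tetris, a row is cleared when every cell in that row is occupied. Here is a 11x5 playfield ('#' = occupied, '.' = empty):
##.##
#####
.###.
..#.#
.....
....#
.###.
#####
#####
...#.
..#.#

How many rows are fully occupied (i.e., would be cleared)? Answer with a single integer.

Answer: 3

Derivation:
Check each row:
  row 0: 1 empty cell -> not full
  row 1: 0 empty cells -> FULL (clear)
  row 2: 2 empty cells -> not full
  row 3: 3 empty cells -> not full
  row 4: 5 empty cells -> not full
  row 5: 4 empty cells -> not full
  row 6: 2 empty cells -> not full
  row 7: 0 empty cells -> FULL (clear)
  row 8: 0 empty cells -> FULL (clear)
  row 9: 4 empty cells -> not full
  row 10: 3 empty cells -> not full
Total rows cleared: 3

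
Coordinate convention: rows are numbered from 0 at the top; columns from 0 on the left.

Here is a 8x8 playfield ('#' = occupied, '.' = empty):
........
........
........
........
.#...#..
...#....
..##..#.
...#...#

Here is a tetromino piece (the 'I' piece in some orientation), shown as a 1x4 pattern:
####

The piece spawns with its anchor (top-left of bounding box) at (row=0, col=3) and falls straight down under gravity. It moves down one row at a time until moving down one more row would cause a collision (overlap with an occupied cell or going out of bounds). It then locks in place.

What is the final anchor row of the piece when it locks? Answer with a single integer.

Answer: 3

Derivation:
Spawn at (row=0, col=3). Try each row:
  row 0: fits
  row 1: fits
  row 2: fits
  row 3: fits
  row 4: blocked -> lock at row 3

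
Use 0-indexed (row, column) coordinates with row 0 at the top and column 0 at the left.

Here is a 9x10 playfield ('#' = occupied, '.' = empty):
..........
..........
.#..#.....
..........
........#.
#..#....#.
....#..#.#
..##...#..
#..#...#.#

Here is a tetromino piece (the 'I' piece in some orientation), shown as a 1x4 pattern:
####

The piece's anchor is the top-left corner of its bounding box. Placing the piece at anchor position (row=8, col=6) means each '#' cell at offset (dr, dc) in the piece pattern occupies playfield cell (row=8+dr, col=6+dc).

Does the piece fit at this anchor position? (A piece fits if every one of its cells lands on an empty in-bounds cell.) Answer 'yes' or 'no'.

Answer: no

Derivation:
Check each piece cell at anchor (8, 6):
  offset (0,0) -> (8,6): empty -> OK
  offset (0,1) -> (8,7): occupied ('#') -> FAIL
  offset (0,2) -> (8,8): empty -> OK
  offset (0,3) -> (8,9): occupied ('#') -> FAIL
All cells valid: no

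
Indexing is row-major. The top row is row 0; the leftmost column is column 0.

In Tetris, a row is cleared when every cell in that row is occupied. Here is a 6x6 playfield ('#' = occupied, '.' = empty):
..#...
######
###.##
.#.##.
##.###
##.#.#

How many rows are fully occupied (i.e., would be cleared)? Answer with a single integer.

Check each row:
  row 0: 5 empty cells -> not full
  row 1: 0 empty cells -> FULL (clear)
  row 2: 1 empty cell -> not full
  row 3: 3 empty cells -> not full
  row 4: 1 empty cell -> not full
  row 5: 2 empty cells -> not full
Total rows cleared: 1

Answer: 1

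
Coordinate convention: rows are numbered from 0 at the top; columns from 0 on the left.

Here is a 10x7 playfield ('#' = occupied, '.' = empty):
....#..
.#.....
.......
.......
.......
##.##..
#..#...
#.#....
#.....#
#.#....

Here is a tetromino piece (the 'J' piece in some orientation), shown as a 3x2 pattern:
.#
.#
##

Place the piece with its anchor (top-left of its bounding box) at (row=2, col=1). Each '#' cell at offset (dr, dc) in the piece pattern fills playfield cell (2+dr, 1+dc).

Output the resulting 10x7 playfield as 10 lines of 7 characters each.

Fill (2+0,1+1) = (2,2)
Fill (2+1,1+1) = (3,2)
Fill (2+2,1+0) = (4,1)
Fill (2+2,1+1) = (4,2)

Answer: ....#..
.#.....
..#....
..#....
.##....
##.##..
#..#...
#.#....
#.....#
#.#....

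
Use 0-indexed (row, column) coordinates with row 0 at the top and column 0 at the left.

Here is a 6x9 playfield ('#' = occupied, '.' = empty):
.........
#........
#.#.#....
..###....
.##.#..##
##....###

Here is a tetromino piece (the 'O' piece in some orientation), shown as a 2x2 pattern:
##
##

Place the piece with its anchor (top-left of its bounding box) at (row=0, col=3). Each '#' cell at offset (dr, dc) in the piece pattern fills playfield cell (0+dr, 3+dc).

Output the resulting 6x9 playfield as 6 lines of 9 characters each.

Answer: ...##....
#..##....
#.#.#....
..###....
.##.#..##
##....###

Derivation:
Fill (0+0,3+0) = (0,3)
Fill (0+0,3+1) = (0,4)
Fill (0+1,3+0) = (1,3)
Fill (0+1,3+1) = (1,4)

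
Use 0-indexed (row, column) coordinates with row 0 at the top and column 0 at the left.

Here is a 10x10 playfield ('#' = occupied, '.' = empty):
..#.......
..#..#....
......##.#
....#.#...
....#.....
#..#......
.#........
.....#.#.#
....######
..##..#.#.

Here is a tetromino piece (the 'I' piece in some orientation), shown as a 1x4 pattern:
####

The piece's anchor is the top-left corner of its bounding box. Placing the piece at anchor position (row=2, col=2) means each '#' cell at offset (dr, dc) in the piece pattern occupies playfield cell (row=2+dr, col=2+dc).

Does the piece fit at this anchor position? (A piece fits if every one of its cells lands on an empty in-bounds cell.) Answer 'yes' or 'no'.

Answer: yes

Derivation:
Check each piece cell at anchor (2, 2):
  offset (0,0) -> (2,2): empty -> OK
  offset (0,1) -> (2,3): empty -> OK
  offset (0,2) -> (2,4): empty -> OK
  offset (0,3) -> (2,5): empty -> OK
All cells valid: yes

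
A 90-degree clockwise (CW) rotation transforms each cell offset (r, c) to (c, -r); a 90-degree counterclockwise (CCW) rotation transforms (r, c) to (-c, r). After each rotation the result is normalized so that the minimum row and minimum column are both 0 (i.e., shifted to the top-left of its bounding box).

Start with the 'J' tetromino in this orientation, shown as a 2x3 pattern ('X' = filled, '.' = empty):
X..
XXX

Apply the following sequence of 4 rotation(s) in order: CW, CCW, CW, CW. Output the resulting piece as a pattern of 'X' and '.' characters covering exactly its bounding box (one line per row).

Start:
X..
XXX
After rotation 1 (CW):
XX
X.
X.
After rotation 2 (CCW):
X..
XXX
After rotation 3 (CW):
XX
X.
X.
After rotation 4 (CW):
XXX
..X

Answer: XXX
..X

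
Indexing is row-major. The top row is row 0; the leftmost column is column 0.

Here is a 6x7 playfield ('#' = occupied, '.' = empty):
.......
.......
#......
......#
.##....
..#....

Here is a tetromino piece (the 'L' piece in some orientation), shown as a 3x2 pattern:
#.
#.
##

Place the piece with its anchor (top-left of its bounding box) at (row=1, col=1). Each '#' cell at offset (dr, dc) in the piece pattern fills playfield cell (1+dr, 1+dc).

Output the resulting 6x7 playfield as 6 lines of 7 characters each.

Answer: .......
.#.....
##.....
.##...#
.##....
..#....

Derivation:
Fill (1+0,1+0) = (1,1)
Fill (1+1,1+0) = (2,1)
Fill (1+2,1+0) = (3,1)
Fill (1+2,1+1) = (3,2)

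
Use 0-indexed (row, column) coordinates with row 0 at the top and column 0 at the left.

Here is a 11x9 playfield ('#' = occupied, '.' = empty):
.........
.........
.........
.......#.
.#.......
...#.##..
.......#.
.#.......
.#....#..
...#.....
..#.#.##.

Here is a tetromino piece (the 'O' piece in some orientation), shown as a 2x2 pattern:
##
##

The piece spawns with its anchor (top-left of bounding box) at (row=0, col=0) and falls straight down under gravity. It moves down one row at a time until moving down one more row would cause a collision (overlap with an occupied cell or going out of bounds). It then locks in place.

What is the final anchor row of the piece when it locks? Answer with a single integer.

Spawn at (row=0, col=0). Try each row:
  row 0: fits
  row 1: fits
  row 2: fits
  row 3: blocked -> lock at row 2

Answer: 2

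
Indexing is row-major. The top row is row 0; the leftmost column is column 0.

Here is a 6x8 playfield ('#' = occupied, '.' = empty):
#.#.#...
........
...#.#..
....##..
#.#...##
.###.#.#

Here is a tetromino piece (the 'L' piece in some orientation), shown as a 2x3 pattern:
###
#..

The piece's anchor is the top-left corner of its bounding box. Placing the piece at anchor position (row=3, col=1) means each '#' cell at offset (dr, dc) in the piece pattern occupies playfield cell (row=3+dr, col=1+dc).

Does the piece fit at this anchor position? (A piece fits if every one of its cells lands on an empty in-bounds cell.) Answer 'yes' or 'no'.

Check each piece cell at anchor (3, 1):
  offset (0,0) -> (3,1): empty -> OK
  offset (0,1) -> (3,2): empty -> OK
  offset (0,2) -> (3,3): empty -> OK
  offset (1,0) -> (4,1): empty -> OK
All cells valid: yes

Answer: yes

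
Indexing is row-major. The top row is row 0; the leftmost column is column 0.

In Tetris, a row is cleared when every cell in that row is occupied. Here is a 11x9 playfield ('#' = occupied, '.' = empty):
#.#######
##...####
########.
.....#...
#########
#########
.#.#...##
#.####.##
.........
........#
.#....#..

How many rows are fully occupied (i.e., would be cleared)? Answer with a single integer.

Check each row:
  row 0: 1 empty cell -> not full
  row 1: 3 empty cells -> not full
  row 2: 1 empty cell -> not full
  row 3: 8 empty cells -> not full
  row 4: 0 empty cells -> FULL (clear)
  row 5: 0 empty cells -> FULL (clear)
  row 6: 5 empty cells -> not full
  row 7: 2 empty cells -> not full
  row 8: 9 empty cells -> not full
  row 9: 8 empty cells -> not full
  row 10: 7 empty cells -> not full
Total rows cleared: 2

Answer: 2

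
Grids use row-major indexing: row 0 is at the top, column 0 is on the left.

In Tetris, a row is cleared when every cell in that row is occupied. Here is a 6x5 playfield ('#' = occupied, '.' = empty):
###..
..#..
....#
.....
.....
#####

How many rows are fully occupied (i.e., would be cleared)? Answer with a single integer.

Answer: 1

Derivation:
Check each row:
  row 0: 2 empty cells -> not full
  row 1: 4 empty cells -> not full
  row 2: 4 empty cells -> not full
  row 3: 5 empty cells -> not full
  row 4: 5 empty cells -> not full
  row 5: 0 empty cells -> FULL (clear)
Total rows cleared: 1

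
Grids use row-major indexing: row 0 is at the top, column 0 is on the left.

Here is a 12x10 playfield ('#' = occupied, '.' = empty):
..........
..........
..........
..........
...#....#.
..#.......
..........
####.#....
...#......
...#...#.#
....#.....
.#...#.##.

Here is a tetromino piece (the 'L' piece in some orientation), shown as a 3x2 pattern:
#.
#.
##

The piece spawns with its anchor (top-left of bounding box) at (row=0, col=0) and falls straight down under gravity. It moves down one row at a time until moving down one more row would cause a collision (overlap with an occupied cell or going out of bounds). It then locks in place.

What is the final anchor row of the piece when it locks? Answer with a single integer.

Spawn at (row=0, col=0). Try each row:
  row 0: fits
  row 1: fits
  row 2: fits
  row 3: fits
  row 4: fits
  row 5: blocked -> lock at row 4

Answer: 4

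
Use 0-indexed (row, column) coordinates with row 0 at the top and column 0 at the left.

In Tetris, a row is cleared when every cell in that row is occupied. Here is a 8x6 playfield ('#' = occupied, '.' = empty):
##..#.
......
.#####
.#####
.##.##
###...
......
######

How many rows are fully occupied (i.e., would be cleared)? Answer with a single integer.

Check each row:
  row 0: 3 empty cells -> not full
  row 1: 6 empty cells -> not full
  row 2: 1 empty cell -> not full
  row 3: 1 empty cell -> not full
  row 4: 2 empty cells -> not full
  row 5: 3 empty cells -> not full
  row 6: 6 empty cells -> not full
  row 7: 0 empty cells -> FULL (clear)
Total rows cleared: 1

Answer: 1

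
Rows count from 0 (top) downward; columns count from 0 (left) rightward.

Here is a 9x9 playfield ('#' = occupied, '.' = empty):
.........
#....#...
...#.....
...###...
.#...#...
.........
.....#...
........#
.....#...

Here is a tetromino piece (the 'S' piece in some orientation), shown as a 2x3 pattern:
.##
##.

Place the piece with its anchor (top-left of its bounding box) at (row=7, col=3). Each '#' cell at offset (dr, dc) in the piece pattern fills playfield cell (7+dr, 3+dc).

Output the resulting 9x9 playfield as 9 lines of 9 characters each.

Fill (7+0,3+1) = (7,4)
Fill (7+0,3+2) = (7,5)
Fill (7+1,3+0) = (8,3)
Fill (7+1,3+1) = (8,4)

Answer: .........
#....#...
...#.....
...###...
.#...#...
.........
.....#...
....##..#
...###...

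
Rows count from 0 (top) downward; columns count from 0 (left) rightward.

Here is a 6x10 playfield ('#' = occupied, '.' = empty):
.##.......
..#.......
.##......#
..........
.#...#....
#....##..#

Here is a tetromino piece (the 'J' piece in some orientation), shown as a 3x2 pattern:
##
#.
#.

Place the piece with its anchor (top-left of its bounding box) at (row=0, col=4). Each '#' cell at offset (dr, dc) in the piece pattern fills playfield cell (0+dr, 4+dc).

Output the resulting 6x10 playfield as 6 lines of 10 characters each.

Fill (0+0,4+0) = (0,4)
Fill (0+0,4+1) = (0,5)
Fill (0+1,4+0) = (1,4)
Fill (0+2,4+0) = (2,4)

Answer: .##.##....
..#.#.....
.##.#....#
..........
.#...#....
#....##..#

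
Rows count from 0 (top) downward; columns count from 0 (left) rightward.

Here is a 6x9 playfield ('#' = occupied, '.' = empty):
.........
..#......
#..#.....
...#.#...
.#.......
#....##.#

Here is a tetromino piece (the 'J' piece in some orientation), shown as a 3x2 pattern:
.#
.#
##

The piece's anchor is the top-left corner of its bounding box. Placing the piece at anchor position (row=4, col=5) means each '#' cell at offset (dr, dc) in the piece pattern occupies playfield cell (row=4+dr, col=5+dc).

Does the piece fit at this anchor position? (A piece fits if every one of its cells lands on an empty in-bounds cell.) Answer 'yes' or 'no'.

Check each piece cell at anchor (4, 5):
  offset (0,1) -> (4,6): empty -> OK
  offset (1,1) -> (5,6): occupied ('#') -> FAIL
  offset (2,0) -> (6,5): out of bounds -> FAIL
  offset (2,1) -> (6,6): out of bounds -> FAIL
All cells valid: no

Answer: no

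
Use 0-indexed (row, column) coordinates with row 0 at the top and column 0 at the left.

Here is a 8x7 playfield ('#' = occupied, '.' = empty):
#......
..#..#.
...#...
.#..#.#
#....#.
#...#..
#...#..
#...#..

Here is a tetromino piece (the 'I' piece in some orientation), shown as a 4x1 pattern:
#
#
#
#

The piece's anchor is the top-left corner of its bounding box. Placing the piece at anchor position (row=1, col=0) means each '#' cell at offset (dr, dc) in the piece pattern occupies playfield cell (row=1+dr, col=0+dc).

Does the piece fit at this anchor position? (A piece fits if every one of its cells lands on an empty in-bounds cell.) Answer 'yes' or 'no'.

Answer: no

Derivation:
Check each piece cell at anchor (1, 0):
  offset (0,0) -> (1,0): empty -> OK
  offset (1,0) -> (2,0): empty -> OK
  offset (2,0) -> (3,0): empty -> OK
  offset (3,0) -> (4,0): occupied ('#') -> FAIL
All cells valid: no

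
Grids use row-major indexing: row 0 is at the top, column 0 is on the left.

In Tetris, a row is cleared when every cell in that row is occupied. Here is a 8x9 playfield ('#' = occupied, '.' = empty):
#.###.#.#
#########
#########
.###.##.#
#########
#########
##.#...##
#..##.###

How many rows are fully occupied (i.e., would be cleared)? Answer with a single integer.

Check each row:
  row 0: 3 empty cells -> not full
  row 1: 0 empty cells -> FULL (clear)
  row 2: 0 empty cells -> FULL (clear)
  row 3: 3 empty cells -> not full
  row 4: 0 empty cells -> FULL (clear)
  row 5: 0 empty cells -> FULL (clear)
  row 6: 4 empty cells -> not full
  row 7: 3 empty cells -> not full
Total rows cleared: 4

Answer: 4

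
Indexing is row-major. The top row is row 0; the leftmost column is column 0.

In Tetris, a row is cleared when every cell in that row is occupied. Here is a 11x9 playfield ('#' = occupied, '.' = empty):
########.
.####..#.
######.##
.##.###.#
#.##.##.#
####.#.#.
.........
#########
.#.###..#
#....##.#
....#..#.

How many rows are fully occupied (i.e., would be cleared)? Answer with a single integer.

Check each row:
  row 0: 1 empty cell -> not full
  row 1: 4 empty cells -> not full
  row 2: 1 empty cell -> not full
  row 3: 3 empty cells -> not full
  row 4: 3 empty cells -> not full
  row 5: 3 empty cells -> not full
  row 6: 9 empty cells -> not full
  row 7: 0 empty cells -> FULL (clear)
  row 8: 4 empty cells -> not full
  row 9: 5 empty cells -> not full
  row 10: 7 empty cells -> not full
Total rows cleared: 1

Answer: 1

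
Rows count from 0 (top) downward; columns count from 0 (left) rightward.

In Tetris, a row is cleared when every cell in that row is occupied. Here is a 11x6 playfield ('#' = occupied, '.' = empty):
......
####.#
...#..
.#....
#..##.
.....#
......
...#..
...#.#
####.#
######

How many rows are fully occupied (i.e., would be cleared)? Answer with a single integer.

Check each row:
  row 0: 6 empty cells -> not full
  row 1: 1 empty cell -> not full
  row 2: 5 empty cells -> not full
  row 3: 5 empty cells -> not full
  row 4: 3 empty cells -> not full
  row 5: 5 empty cells -> not full
  row 6: 6 empty cells -> not full
  row 7: 5 empty cells -> not full
  row 8: 4 empty cells -> not full
  row 9: 1 empty cell -> not full
  row 10: 0 empty cells -> FULL (clear)
Total rows cleared: 1

Answer: 1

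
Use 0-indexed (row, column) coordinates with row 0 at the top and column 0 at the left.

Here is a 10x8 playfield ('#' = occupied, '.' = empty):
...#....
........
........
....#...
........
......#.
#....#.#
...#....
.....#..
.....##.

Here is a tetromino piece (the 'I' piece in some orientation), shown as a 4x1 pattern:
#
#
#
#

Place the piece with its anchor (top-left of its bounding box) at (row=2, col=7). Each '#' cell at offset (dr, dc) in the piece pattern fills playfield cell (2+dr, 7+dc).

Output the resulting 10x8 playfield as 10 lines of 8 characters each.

Answer: ...#....
........
.......#
....#..#
.......#
......##
#....#.#
...#....
.....#..
.....##.

Derivation:
Fill (2+0,7+0) = (2,7)
Fill (2+1,7+0) = (3,7)
Fill (2+2,7+0) = (4,7)
Fill (2+3,7+0) = (5,7)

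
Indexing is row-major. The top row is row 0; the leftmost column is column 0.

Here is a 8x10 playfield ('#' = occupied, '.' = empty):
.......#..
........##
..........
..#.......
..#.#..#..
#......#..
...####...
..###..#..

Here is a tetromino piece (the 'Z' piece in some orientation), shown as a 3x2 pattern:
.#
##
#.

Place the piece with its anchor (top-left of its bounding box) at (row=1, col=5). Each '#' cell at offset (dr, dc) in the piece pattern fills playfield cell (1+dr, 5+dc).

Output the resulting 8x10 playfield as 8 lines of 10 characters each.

Answer: .......#..
......#.##
.....##...
..#..#....
..#.#..#..
#......#..
...####...
..###..#..

Derivation:
Fill (1+0,5+1) = (1,6)
Fill (1+1,5+0) = (2,5)
Fill (1+1,5+1) = (2,6)
Fill (1+2,5+0) = (3,5)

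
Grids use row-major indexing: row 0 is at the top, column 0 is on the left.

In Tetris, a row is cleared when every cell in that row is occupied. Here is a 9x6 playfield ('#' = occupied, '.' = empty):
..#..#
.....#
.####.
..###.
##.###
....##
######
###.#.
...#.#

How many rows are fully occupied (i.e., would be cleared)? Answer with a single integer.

Check each row:
  row 0: 4 empty cells -> not full
  row 1: 5 empty cells -> not full
  row 2: 2 empty cells -> not full
  row 3: 3 empty cells -> not full
  row 4: 1 empty cell -> not full
  row 5: 4 empty cells -> not full
  row 6: 0 empty cells -> FULL (clear)
  row 7: 2 empty cells -> not full
  row 8: 4 empty cells -> not full
Total rows cleared: 1

Answer: 1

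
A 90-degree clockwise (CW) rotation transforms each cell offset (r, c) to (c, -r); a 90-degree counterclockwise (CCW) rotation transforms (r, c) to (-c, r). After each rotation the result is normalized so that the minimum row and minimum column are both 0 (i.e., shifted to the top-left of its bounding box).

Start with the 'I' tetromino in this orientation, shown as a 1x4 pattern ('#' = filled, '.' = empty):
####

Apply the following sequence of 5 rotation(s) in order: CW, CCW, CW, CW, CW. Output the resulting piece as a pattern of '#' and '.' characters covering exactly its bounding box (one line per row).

Start:
####
After rotation 1 (CW):
#
#
#
#
After rotation 2 (CCW):
####
After rotation 3 (CW):
#
#
#
#
After rotation 4 (CW):
####
After rotation 5 (CW):
#
#
#
#

Answer: #
#
#
#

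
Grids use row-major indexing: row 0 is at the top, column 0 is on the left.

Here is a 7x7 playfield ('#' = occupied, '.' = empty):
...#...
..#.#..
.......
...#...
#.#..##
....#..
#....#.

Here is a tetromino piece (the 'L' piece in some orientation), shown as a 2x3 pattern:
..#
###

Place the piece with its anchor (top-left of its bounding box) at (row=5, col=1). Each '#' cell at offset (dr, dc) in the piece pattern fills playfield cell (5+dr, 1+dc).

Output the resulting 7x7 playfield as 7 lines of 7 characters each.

Answer: ...#...
..#.#..
.......
...#...
#.#..##
...##..
####.#.

Derivation:
Fill (5+0,1+2) = (5,3)
Fill (5+1,1+0) = (6,1)
Fill (5+1,1+1) = (6,2)
Fill (5+1,1+2) = (6,3)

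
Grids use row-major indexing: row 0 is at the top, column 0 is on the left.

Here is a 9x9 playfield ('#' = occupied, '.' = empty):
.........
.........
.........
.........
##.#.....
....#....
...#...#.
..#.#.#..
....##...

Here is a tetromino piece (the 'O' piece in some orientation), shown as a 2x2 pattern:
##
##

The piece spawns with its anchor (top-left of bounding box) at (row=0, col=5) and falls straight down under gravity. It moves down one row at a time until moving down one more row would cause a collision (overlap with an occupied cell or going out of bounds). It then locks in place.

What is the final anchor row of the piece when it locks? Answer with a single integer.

Answer: 5

Derivation:
Spawn at (row=0, col=5). Try each row:
  row 0: fits
  row 1: fits
  row 2: fits
  row 3: fits
  row 4: fits
  row 5: fits
  row 6: blocked -> lock at row 5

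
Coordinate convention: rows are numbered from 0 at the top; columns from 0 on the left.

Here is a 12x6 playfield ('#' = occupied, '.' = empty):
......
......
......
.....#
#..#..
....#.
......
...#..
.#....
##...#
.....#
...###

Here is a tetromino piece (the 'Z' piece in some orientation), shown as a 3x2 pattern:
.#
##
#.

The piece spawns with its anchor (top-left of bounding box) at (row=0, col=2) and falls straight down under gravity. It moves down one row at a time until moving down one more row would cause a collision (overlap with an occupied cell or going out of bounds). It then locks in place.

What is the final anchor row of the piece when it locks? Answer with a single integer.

Answer: 2

Derivation:
Spawn at (row=0, col=2). Try each row:
  row 0: fits
  row 1: fits
  row 2: fits
  row 3: blocked -> lock at row 2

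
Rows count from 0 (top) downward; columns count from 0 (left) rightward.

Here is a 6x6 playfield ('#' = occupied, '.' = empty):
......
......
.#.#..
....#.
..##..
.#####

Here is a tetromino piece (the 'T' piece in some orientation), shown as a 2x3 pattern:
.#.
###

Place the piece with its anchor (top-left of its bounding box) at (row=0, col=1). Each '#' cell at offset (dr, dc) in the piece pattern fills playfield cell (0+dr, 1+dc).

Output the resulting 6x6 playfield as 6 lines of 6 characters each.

Fill (0+0,1+1) = (0,2)
Fill (0+1,1+0) = (1,1)
Fill (0+1,1+1) = (1,2)
Fill (0+1,1+2) = (1,3)

Answer: ..#...
.###..
.#.#..
....#.
..##..
.#####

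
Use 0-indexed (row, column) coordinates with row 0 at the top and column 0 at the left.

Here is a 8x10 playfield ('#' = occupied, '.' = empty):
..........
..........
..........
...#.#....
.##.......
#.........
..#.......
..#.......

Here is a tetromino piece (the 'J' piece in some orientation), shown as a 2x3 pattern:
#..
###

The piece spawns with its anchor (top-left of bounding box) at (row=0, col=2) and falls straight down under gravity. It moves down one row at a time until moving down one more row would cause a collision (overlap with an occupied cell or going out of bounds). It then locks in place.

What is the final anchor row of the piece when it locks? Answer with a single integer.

Answer: 1

Derivation:
Spawn at (row=0, col=2). Try each row:
  row 0: fits
  row 1: fits
  row 2: blocked -> lock at row 1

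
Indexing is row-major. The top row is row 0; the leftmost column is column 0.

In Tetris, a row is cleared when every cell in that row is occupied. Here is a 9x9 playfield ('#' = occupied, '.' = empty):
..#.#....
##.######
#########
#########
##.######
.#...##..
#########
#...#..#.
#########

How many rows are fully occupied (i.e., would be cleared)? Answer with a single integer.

Answer: 4

Derivation:
Check each row:
  row 0: 7 empty cells -> not full
  row 1: 1 empty cell -> not full
  row 2: 0 empty cells -> FULL (clear)
  row 3: 0 empty cells -> FULL (clear)
  row 4: 1 empty cell -> not full
  row 5: 6 empty cells -> not full
  row 6: 0 empty cells -> FULL (clear)
  row 7: 6 empty cells -> not full
  row 8: 0 empty cells -> FULL (clear)
Total rows cleared: 4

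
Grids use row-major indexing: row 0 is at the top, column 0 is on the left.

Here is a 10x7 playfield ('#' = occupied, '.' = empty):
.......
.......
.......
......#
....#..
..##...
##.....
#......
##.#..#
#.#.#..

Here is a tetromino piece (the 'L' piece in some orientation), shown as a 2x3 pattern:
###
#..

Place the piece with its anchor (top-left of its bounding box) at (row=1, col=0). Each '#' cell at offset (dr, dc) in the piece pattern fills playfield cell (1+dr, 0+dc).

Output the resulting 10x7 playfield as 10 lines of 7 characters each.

Fill (1+0,0+0) = (1,0)
Fill (1+0,0+1) = (1,1)
Fill (1+0,0+2) = (1,2)
Fill (1+1,0+0) = (2,0)

Answer: .......
###....
#......
......#
....#..
..##...
##.....
#......
##.#..#
#.#.#..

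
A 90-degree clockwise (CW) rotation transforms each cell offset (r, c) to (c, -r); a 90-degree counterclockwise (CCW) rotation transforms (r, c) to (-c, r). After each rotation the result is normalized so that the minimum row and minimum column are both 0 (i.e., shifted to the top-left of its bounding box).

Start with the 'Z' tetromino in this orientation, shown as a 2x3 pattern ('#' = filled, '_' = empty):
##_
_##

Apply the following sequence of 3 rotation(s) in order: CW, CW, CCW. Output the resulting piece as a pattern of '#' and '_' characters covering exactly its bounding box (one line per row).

Answer: _#
##
#_

Derivation:
Start:
##_
_##
After rotation 1 (CW):
_#
##
#_
After rotation 2 (CW):
##_
_##
After rotation 3 (CCW):
_#
##
#_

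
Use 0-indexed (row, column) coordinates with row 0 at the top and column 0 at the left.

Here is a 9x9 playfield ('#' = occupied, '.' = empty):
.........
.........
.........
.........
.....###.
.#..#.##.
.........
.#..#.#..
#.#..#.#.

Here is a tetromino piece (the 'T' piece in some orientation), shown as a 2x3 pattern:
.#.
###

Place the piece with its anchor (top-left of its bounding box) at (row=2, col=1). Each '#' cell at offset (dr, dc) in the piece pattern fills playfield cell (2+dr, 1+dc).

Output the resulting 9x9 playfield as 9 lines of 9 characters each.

Fill (2+0,1+1) = (2,2)
Fill (2+1,1+0) = (3,1)
Fill (2+1,1+1) = (3,2)
Fill (2+1,1+2) = (3,3)

Answer: .........
.........
..#......
.###.....
.....###.
.#..#.##.
.........
.#..#.#..
#.#..#.#.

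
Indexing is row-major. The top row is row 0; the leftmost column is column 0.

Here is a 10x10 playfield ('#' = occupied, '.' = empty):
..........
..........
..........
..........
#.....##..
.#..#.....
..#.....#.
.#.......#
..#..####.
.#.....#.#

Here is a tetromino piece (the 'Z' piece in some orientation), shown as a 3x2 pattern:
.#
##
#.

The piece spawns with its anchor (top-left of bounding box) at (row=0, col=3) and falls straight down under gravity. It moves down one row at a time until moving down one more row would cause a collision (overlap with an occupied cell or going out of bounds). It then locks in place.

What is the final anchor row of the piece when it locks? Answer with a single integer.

Spawn at (row=0, col=3). Try each row:
  row 0: fits
  row 1: fits
  row 2: fits
  row 3: fits
  row 4: blocked -> lock at row 3

Answer: 3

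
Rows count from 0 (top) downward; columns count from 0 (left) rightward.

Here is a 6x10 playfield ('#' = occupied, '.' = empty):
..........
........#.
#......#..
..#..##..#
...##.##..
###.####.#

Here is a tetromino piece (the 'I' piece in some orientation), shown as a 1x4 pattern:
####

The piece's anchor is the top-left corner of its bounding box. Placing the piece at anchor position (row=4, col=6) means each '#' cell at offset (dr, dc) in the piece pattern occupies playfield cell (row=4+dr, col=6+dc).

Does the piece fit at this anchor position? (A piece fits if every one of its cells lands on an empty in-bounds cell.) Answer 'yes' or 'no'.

Check each piece cell at anchor (4, 6):
  offset (0,0) -> (4,6): occupied ('#') -> FAIL
  offset (0,1) -> (4,7): occupied ('#') -> FAIL
  offset (0,2) -> (4,8): empty -> OK
  offset (0,3) -> (4,9): empty -> OK
All cells valid: no

Answer: no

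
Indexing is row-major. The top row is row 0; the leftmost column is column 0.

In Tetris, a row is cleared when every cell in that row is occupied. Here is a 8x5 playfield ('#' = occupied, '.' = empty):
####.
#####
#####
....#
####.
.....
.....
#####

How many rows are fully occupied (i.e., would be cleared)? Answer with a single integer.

Check each row:
  row 0: 1 empty cell -> not full
  row 1: 0 empty cells -> FULL (clear)
  row 2: 0 empty cells -> FULL (clear)
  row 3: 4 empty cells -> not full
  row 4: 1 empty cell -> not full
  row 5: 5 empty cells -> not full
  row 6: 5 empty cells -> not full
  row 7: 0 empty cells -> FULL (clear)
Total rows cleared: 3

Answer: 3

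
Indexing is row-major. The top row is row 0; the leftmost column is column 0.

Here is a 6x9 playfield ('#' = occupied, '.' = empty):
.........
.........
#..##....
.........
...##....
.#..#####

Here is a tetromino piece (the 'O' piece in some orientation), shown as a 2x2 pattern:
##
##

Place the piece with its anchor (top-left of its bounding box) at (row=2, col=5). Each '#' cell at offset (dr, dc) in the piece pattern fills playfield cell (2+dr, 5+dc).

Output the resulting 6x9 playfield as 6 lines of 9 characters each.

Fill (2+0,5+0) = (2,5)
Fill (2+0,5+1) = (2,6)
Fill (2+1,5+0) = (3,5)
Fill (2+1,5+1) = (3,6)

Answer: .........
.........
#..####..
.....##..
...##....
.#..#####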